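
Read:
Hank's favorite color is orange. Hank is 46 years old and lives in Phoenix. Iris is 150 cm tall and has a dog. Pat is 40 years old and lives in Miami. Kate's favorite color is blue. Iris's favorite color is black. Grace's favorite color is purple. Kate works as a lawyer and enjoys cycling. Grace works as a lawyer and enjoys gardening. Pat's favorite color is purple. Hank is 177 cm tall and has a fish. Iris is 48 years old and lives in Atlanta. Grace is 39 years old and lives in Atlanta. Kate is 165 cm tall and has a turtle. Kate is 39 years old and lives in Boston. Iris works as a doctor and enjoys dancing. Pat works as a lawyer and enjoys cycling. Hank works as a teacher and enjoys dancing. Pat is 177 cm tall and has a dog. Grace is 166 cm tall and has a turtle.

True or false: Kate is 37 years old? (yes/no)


Kate is actually 39. no

no


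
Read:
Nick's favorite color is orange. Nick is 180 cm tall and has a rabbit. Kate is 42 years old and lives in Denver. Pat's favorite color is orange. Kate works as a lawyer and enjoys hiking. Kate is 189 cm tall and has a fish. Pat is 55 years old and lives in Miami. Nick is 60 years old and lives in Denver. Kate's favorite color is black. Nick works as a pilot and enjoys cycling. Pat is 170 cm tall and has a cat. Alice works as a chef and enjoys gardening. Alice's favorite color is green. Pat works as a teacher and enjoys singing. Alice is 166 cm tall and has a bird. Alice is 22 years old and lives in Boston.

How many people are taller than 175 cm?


Taller than 175: 2

2


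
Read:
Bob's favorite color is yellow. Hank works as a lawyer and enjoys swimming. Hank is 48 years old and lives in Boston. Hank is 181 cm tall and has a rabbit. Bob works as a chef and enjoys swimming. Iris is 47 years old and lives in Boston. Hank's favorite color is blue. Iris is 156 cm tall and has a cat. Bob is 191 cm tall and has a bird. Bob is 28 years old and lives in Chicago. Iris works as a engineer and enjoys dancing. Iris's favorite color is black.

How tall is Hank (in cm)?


Hank is 181 cm tall

181


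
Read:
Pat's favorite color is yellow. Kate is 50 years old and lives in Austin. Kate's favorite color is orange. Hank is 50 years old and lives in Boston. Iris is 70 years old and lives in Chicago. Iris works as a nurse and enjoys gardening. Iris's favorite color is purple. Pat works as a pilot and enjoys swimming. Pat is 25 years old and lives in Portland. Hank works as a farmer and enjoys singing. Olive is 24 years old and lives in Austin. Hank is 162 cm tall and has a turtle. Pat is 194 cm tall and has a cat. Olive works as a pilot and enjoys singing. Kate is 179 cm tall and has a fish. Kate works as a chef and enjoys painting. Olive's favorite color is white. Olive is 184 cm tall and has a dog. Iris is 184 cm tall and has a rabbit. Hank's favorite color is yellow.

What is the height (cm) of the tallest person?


Tallest: Pat at 194 cm

194


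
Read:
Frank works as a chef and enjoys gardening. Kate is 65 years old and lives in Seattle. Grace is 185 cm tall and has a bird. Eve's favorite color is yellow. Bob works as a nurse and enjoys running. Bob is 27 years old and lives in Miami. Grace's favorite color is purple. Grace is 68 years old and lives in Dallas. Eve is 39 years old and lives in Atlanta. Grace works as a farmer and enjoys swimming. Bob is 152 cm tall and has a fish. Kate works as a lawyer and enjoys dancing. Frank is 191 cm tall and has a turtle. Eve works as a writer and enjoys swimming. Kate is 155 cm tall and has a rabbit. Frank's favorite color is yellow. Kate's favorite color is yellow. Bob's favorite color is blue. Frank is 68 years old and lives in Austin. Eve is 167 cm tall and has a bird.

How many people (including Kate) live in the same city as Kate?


Kate lives in Seattle. Count = 1

1


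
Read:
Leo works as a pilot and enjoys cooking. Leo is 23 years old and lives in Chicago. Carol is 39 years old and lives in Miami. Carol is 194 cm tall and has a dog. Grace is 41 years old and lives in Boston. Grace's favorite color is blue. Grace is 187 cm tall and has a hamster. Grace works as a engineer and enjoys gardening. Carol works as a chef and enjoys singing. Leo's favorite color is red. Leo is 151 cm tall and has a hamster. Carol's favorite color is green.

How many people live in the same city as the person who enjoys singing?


Person with hobby singing is Carol, city Miami. Count = 1

1


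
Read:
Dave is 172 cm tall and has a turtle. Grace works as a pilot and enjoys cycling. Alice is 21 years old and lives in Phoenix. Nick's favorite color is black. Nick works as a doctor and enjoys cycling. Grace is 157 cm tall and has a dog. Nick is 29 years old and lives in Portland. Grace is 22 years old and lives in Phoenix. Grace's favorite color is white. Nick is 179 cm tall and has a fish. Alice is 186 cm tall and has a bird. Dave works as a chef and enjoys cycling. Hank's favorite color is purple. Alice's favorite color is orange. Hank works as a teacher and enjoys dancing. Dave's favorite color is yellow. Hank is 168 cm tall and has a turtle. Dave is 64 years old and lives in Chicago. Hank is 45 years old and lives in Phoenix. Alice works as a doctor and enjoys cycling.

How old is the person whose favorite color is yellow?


Person with favorite color=yellow is Dave, age 64

64


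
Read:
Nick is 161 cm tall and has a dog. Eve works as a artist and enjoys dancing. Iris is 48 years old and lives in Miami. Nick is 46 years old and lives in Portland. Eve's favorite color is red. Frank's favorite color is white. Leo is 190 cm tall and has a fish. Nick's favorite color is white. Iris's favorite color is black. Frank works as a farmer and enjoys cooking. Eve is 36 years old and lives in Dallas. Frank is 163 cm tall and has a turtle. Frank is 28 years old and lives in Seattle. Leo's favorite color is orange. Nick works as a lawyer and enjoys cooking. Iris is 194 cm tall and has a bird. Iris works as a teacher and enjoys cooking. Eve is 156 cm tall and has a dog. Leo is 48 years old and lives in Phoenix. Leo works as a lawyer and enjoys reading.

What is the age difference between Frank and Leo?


|28 - 48| = 20

20


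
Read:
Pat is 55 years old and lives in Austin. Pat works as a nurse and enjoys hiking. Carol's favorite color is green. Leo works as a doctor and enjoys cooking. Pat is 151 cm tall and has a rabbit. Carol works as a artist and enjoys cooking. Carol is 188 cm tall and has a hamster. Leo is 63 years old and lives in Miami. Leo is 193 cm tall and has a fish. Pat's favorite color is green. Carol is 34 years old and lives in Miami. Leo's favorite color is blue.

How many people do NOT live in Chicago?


Not in Chicago: 3

3


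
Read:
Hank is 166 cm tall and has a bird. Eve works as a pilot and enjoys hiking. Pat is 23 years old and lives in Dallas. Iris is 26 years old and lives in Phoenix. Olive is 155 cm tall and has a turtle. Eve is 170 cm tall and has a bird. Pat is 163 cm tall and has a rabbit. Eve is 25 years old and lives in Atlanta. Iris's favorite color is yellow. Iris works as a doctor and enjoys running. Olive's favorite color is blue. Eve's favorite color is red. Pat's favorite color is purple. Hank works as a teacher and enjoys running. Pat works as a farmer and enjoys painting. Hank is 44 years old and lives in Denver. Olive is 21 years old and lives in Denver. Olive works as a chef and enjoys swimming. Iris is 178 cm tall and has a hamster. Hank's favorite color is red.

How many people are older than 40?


Filter: 1

1


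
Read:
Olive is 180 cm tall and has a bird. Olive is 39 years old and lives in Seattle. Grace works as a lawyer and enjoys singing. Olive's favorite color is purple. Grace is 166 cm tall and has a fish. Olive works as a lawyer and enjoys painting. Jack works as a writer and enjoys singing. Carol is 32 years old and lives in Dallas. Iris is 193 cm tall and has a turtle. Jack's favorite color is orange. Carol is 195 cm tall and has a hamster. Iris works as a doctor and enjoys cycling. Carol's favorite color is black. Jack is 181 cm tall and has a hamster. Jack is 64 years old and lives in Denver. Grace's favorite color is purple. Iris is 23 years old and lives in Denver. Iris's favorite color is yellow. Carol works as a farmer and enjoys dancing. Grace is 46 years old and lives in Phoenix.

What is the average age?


Sum=204, n=5, avg=40.8

40.8


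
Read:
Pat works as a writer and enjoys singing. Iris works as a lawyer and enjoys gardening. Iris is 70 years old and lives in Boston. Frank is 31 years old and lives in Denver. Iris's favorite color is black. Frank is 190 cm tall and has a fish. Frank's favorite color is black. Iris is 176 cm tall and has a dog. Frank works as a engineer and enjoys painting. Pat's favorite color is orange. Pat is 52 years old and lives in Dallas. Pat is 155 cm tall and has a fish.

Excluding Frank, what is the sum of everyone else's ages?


Sum (excluding Frank): 122

122


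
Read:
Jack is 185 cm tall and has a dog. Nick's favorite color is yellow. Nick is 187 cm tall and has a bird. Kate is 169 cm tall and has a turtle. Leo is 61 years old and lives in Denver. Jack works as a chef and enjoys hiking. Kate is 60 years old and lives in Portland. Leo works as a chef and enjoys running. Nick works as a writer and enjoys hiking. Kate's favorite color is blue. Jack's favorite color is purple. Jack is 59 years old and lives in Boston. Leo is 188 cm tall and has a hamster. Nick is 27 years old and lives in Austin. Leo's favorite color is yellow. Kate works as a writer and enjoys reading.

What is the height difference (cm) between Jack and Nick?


|185 - 187| = 2

2


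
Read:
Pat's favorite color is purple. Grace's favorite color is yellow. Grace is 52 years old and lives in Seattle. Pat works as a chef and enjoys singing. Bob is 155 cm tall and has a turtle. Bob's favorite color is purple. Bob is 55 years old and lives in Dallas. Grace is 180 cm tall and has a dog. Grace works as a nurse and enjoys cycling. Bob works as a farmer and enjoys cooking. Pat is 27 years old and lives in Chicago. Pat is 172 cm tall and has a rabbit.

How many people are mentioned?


People: Bob, Pat, Grace. Count = 3

3


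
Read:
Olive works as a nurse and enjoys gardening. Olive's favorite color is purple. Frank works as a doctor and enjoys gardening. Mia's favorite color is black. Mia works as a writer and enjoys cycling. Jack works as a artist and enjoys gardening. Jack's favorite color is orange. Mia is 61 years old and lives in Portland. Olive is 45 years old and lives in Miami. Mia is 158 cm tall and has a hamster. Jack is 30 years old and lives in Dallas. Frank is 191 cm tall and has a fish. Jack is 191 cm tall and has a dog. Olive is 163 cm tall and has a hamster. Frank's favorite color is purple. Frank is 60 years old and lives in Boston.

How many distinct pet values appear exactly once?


Unique pet values: 2

2


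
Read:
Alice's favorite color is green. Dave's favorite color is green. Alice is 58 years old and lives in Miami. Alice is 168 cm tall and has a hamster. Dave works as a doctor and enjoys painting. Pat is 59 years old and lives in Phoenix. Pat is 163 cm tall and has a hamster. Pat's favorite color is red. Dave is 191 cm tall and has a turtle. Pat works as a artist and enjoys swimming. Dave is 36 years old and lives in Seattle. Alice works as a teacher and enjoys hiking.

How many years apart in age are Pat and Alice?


59 vs 58, diff = 1

1


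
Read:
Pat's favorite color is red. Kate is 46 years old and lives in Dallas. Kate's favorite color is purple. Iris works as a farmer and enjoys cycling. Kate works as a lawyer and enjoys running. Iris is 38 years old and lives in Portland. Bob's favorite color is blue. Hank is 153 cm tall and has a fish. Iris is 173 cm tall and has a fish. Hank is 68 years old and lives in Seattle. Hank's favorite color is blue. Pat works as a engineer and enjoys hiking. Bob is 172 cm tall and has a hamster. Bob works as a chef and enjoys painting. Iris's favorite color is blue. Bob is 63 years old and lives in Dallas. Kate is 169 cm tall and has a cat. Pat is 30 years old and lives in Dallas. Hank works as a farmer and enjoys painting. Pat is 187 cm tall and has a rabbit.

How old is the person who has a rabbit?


Person with rabbit is Pat, age 30

30


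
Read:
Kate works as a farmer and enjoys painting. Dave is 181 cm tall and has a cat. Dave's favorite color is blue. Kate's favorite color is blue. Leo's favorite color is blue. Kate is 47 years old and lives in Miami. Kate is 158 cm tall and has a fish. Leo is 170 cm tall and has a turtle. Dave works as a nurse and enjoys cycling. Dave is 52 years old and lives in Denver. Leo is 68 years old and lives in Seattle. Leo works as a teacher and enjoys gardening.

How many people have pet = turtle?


Count: 1

1


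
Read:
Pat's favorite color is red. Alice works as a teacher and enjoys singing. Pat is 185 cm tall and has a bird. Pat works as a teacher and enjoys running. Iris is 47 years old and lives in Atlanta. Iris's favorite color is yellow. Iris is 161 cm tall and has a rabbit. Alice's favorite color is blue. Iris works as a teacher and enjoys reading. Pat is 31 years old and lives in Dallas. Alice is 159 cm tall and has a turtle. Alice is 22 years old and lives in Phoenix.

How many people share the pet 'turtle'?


Count: 1

1


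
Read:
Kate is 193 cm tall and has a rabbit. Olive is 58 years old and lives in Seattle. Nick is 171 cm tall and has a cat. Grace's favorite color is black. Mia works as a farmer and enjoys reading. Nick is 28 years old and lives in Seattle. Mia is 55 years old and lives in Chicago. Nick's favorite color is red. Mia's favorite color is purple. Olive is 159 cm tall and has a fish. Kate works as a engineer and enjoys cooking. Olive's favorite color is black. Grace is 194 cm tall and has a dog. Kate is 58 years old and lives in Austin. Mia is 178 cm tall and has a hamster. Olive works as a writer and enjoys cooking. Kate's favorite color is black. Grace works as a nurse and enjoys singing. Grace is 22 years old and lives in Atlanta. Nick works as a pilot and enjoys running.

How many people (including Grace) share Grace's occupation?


Grace is a nurse. Count = 1

1


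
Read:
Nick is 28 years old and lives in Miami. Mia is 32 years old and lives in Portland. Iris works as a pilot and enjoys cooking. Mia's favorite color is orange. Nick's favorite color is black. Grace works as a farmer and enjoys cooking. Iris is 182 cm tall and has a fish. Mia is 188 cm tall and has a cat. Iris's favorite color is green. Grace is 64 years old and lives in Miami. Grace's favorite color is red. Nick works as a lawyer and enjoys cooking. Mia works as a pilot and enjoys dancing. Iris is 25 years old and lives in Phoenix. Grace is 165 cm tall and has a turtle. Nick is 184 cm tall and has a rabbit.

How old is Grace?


Grace is 64 years old

64


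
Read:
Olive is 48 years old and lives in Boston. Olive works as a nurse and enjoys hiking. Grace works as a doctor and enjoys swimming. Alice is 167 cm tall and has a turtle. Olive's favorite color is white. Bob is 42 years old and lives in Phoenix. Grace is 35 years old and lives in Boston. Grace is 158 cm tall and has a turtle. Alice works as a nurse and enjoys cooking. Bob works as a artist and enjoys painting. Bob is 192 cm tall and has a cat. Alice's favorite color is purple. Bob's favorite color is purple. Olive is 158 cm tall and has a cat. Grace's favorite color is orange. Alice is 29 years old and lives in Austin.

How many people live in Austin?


Count in Austin: 1

1


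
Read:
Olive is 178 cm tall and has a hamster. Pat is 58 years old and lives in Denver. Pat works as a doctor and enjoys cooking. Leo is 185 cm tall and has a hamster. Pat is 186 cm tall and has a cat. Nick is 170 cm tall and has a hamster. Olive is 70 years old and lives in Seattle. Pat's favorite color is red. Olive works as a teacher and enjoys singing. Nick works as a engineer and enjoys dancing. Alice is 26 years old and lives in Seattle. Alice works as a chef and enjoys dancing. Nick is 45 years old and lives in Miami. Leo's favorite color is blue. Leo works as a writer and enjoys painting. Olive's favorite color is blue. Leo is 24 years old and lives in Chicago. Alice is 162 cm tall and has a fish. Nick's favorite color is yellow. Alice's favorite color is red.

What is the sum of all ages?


58+24+45+26+70 = 223

223


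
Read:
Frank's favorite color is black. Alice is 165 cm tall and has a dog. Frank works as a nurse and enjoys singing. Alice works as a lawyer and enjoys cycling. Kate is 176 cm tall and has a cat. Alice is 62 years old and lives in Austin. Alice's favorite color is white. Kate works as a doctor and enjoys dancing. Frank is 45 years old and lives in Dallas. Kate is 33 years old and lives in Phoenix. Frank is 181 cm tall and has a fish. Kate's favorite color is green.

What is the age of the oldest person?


Oldest: Alice at 62

62


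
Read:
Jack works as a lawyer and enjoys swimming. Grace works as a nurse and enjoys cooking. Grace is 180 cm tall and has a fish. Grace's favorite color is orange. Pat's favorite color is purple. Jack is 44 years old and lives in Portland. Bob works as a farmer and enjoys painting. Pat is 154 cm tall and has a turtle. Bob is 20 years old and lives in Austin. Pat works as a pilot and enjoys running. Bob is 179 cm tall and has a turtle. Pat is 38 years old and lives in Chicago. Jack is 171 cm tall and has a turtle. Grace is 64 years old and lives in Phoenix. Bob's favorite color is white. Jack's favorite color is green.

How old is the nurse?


The nurse is Grace, age 64

64


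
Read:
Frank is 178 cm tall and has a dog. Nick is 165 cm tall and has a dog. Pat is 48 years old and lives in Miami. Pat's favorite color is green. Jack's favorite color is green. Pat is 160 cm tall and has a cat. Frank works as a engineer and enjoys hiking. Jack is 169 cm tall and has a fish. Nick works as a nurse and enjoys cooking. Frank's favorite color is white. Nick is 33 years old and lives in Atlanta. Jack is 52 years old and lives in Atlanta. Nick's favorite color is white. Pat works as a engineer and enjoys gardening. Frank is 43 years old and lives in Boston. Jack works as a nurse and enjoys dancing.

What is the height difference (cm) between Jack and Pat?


|169 - 160| = 9

9


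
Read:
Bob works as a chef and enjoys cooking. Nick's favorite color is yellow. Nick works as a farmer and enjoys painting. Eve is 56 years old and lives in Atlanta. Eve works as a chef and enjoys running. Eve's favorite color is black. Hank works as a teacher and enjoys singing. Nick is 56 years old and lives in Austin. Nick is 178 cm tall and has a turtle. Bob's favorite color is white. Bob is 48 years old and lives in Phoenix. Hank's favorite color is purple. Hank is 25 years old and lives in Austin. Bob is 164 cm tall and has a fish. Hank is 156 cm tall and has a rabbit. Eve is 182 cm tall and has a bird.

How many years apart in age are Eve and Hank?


56 vs 25, diff = 31

31


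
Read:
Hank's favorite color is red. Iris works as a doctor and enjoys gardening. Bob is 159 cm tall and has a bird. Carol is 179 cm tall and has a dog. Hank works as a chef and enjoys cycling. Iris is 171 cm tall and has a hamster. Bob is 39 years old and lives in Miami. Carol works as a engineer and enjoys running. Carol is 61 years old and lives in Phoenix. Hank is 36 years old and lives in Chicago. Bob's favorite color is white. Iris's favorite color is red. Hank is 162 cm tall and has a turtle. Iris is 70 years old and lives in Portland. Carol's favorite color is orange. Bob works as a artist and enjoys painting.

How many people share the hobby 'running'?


Count: 1

1


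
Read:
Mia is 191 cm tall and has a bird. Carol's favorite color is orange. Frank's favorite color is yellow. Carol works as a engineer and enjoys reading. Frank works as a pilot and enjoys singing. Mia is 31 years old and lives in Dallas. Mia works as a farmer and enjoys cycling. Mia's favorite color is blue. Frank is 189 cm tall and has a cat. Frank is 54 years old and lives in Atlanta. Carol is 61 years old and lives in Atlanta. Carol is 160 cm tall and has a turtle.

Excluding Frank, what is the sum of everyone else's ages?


Sum (excluding Frank): 92

92


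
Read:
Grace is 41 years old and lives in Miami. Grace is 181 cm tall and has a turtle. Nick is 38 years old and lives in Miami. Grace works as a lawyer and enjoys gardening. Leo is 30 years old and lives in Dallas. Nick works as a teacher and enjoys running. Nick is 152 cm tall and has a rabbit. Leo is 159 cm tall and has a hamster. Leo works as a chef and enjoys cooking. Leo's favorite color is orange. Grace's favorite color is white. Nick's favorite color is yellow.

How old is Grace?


Grace is 41 years old

41


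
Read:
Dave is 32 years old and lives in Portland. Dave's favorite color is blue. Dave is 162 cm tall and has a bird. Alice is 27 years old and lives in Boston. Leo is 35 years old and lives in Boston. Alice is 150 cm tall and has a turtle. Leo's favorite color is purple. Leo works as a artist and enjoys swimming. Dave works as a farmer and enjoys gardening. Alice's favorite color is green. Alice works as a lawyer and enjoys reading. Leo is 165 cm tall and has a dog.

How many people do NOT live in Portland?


Not in Portland: 2

2


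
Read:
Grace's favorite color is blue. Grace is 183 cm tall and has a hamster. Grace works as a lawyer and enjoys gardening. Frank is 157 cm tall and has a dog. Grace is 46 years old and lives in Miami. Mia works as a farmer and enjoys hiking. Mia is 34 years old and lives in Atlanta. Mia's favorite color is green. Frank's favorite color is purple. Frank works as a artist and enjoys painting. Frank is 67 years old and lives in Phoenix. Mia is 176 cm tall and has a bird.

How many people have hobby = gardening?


Count: 1

1


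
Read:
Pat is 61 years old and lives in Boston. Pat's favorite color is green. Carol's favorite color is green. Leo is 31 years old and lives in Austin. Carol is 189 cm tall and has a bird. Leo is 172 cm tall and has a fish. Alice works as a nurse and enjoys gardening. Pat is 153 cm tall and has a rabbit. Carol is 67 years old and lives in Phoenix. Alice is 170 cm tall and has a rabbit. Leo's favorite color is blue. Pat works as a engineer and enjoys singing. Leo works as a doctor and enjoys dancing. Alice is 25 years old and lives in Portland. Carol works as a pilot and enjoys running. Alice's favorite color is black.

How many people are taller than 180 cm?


Taller than 180: 1

1


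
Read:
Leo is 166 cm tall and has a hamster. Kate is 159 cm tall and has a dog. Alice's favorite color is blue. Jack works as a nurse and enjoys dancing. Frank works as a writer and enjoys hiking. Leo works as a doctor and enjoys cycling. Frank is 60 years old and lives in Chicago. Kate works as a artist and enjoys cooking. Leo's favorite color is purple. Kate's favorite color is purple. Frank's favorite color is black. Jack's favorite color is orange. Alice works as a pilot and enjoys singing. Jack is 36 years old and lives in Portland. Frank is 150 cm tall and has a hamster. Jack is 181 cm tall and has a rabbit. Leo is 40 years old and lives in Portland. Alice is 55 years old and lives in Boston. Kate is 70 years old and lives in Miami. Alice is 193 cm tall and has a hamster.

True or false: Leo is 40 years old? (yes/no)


Leo is actually 40. yes

yes


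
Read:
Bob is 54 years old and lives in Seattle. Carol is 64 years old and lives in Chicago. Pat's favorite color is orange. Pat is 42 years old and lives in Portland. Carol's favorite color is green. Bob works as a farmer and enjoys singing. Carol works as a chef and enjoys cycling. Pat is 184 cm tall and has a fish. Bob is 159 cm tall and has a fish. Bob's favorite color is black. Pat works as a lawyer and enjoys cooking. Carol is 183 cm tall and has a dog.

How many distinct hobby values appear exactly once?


Unique hobby values: 3

3


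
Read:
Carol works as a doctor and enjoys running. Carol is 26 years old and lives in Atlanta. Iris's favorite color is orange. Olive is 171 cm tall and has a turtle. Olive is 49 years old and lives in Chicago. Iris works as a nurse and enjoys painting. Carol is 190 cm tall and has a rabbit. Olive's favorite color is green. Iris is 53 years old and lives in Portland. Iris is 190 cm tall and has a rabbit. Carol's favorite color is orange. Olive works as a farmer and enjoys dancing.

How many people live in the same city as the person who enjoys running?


Person with hobby running is Carol, city Atlanta. Count = 1

1


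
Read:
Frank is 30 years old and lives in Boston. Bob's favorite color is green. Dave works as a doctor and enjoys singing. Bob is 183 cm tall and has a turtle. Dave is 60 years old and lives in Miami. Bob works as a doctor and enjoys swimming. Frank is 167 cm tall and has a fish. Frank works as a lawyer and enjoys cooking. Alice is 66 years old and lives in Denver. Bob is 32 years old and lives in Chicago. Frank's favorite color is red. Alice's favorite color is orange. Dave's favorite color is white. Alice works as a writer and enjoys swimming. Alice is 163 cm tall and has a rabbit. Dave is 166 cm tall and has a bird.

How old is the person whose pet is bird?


Person with pet=bird is Dave, age 60

60


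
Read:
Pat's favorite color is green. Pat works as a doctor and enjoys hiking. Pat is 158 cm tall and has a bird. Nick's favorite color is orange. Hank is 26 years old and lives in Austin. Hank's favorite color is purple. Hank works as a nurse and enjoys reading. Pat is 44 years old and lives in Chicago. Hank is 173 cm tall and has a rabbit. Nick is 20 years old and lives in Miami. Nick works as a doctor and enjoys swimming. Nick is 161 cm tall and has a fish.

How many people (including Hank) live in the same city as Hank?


Hank lives in Austin. Count = 1

1


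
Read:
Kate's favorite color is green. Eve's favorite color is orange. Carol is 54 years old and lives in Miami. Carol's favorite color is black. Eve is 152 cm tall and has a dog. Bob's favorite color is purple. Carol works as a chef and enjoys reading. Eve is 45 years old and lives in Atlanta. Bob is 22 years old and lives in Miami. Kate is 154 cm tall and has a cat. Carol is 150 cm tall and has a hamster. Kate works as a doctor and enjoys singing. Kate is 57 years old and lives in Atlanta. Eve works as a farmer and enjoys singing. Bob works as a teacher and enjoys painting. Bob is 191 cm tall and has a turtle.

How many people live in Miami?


Count in Miami: 2

2


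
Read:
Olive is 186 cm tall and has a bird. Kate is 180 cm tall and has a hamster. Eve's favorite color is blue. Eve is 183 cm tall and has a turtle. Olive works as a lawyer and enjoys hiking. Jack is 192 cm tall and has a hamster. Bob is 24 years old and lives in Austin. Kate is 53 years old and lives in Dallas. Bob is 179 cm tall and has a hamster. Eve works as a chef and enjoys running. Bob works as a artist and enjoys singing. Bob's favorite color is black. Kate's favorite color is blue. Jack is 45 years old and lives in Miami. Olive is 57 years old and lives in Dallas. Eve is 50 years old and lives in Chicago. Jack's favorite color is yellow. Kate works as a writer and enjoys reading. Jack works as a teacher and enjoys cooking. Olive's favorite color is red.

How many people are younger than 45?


Filter: 1

1


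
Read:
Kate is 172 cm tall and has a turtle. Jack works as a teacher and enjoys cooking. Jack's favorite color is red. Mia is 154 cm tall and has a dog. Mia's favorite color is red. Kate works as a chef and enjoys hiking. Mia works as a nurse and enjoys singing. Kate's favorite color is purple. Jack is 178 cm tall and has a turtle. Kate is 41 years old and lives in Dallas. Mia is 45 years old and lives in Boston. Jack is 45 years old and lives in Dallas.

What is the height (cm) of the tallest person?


Tallest: Jack at 178 cm

178


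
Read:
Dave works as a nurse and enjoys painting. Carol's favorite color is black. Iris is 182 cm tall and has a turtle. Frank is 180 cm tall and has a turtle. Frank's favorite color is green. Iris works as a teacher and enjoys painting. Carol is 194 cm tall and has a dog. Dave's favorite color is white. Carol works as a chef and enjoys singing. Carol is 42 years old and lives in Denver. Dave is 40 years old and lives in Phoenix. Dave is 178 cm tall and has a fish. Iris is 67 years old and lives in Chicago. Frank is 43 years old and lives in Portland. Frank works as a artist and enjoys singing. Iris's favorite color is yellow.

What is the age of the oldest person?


Oldest: Iris at 67

67


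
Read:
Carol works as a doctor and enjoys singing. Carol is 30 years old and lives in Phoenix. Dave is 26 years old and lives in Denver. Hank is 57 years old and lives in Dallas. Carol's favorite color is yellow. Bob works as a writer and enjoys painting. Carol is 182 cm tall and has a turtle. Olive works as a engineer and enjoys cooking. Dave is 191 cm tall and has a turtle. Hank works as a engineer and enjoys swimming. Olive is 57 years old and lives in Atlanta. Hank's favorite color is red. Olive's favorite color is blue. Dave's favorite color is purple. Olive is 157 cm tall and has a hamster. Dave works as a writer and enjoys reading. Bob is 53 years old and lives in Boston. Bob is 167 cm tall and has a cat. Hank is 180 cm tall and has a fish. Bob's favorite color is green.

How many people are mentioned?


People: Hank, Dave, Olive, Carol, Bob. Count = 5

5


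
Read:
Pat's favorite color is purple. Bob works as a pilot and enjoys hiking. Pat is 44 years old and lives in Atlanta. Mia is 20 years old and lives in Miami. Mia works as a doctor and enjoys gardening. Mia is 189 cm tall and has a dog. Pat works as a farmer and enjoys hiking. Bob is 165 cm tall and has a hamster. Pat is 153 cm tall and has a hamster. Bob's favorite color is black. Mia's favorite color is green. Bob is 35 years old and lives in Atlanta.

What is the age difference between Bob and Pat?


|35 - 44| = 9

9


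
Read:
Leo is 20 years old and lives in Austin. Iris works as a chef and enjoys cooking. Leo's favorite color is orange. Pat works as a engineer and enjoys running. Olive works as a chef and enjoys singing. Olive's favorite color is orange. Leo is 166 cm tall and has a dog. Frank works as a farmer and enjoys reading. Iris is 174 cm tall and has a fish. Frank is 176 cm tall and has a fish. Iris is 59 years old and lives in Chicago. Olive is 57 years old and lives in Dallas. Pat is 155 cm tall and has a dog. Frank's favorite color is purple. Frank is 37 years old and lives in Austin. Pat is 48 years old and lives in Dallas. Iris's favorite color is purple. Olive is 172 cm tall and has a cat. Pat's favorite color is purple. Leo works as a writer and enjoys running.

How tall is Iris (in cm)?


Iris is 174 cm tall

174


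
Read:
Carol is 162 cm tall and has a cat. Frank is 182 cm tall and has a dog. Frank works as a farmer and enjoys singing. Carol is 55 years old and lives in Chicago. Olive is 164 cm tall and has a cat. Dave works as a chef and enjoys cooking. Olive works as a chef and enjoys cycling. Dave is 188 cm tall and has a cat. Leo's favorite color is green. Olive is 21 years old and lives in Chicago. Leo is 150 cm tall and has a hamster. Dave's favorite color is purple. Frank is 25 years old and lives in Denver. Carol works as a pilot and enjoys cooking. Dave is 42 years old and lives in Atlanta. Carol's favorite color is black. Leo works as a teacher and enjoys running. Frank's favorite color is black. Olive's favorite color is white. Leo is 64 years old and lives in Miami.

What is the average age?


Sum=207, n=5, avg=41.4

41.4


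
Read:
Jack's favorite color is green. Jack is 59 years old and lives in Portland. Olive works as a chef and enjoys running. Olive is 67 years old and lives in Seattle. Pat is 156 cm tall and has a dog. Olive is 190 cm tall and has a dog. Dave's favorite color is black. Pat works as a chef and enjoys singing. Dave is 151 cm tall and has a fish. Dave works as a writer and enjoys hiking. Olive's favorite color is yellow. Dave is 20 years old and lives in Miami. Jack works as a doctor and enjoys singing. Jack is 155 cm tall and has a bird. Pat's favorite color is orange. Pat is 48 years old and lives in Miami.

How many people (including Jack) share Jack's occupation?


Jack is a doctor. Count = 1

1


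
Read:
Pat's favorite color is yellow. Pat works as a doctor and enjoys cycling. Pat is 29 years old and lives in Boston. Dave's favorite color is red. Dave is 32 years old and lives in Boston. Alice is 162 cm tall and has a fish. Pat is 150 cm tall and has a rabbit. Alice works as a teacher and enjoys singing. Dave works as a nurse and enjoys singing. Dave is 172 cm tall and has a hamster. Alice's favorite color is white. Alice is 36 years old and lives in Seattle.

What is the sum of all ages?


29+32+36 = 97

97


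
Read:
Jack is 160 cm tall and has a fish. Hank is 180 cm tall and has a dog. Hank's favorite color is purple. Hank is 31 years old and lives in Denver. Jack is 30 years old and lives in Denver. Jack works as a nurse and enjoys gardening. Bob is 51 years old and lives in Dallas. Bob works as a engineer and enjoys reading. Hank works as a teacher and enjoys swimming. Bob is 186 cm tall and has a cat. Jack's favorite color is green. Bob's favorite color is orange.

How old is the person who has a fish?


Person with fish is Jack, age 30

30


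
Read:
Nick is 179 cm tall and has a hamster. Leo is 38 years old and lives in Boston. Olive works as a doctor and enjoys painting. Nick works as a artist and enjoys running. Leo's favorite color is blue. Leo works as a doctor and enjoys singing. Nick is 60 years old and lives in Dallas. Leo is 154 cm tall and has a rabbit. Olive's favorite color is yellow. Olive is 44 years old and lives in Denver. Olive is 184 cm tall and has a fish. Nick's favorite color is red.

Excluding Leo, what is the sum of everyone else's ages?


Sum (excluding Leo): 104

104


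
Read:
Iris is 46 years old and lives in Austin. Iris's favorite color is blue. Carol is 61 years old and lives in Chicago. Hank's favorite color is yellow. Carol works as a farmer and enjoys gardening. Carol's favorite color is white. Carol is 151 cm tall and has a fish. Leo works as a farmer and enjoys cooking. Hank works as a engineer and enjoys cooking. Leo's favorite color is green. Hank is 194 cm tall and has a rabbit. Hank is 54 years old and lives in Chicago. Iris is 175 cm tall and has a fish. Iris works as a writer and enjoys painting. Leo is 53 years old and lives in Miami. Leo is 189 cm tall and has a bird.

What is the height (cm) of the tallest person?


Tallest: Hank at 194 cm

194


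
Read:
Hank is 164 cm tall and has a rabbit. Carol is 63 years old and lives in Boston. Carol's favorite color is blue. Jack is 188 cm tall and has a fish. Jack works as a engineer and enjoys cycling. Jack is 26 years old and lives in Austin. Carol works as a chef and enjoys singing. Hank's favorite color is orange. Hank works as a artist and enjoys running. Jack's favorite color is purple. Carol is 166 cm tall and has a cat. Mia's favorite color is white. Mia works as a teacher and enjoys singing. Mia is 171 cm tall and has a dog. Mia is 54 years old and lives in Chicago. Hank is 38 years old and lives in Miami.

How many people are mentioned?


People: Mia, Jack, Carol, Hank. Count = 4

4


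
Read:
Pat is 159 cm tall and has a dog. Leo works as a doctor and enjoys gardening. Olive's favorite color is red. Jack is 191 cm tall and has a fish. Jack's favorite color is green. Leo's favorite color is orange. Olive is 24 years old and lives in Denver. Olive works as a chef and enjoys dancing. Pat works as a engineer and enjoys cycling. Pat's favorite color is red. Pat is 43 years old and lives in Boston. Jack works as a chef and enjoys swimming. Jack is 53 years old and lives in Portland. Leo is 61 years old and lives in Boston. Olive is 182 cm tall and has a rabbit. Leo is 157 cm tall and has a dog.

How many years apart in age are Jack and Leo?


53 vs 61, diff = 8

8


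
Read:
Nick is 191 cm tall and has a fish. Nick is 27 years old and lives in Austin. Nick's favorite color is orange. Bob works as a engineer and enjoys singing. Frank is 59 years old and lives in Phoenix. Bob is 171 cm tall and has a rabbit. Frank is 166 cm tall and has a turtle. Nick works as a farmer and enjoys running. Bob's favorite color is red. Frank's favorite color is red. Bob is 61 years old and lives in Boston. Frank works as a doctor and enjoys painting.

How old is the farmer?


The farmer is Nick, age 27

27


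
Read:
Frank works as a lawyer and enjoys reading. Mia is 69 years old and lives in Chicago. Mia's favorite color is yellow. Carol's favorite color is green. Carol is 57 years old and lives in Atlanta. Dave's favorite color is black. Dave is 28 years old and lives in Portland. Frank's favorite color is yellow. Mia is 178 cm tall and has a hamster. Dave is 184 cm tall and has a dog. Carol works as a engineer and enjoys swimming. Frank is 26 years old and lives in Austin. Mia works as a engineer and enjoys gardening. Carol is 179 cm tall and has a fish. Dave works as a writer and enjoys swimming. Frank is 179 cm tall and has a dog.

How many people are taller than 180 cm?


Taller than 180: 1

1


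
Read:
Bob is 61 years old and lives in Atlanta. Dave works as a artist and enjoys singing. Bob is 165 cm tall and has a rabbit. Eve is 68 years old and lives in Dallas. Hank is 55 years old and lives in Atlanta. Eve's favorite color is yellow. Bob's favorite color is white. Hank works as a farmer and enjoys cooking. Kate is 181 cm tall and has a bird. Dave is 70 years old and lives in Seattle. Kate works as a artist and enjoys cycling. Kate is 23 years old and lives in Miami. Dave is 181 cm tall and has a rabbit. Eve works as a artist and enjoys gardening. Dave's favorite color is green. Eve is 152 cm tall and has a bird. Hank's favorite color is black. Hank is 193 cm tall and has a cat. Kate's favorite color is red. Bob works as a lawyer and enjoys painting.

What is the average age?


Sum=277, n=5, avg=55.4

55.4


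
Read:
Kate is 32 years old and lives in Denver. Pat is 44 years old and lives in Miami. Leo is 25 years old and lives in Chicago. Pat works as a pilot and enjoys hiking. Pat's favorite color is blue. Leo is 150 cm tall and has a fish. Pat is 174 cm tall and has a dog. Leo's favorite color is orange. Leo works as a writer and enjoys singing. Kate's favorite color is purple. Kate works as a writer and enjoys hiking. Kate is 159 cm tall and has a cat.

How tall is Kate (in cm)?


Kate is 159 cm tall

159


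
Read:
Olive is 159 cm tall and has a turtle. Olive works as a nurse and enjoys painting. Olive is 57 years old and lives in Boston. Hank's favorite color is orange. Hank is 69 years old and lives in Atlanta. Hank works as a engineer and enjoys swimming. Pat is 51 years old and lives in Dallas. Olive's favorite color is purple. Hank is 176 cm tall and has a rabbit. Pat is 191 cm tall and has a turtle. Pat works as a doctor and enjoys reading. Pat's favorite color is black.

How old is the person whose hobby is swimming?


Person with hobby=swimming is Hank, age 69

69


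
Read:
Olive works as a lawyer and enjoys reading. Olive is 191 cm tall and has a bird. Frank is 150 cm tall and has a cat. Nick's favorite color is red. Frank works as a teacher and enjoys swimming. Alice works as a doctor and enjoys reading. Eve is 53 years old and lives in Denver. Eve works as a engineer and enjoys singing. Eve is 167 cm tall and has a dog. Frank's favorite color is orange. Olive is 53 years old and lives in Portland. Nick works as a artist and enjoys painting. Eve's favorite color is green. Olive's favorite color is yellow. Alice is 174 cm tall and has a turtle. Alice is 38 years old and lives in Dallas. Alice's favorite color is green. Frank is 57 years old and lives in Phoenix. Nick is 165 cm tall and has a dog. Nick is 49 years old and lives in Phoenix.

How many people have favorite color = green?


Count: 2

2
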